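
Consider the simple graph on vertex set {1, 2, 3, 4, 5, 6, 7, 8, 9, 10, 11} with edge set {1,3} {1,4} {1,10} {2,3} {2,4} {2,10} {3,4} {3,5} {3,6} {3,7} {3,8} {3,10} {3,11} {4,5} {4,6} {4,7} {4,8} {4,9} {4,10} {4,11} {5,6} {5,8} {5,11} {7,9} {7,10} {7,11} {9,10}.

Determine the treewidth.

3

A width-3 tree decomposition is:
Bags: B1 = {3, 4, 5, 11}  B2 = {3, 4, 5, 8}  B3 = {3, 4, 7, 11}  B4 = {3, 4, 7, 10}  B5 = {4, 7, 9, 10}  B6 = {3, 4, 5, 6}  B7 = {1, 3, 4, 10}  B8 = {2, 3, 4, 10}
Tree: B1–B2, B1–B3, B3–B4, B4–B5, B2–B6, B4–B7, B4–B8
Every bag has size at most 4, so the width is 4 − 1 = 3 and tw(G) ≤ 3. On the other hand G contains the 4-clique {4, 7, 9, 10}. A clique must lie in a single bag of any decomposition, so no decomposition can have width below 3. Hence tw(G) = 3 exactly.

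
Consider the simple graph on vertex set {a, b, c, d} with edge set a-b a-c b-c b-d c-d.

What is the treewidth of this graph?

2

A width-2 tree decomposition is:
Bags: B1 = {a, b, c}  B2 = {b, c, d}
Tree: B1–B2
Each bag holds 3 vertices, so the decomposition has width 2, which upper-bounds the treewidth. For the lower bound, the 3 vertices {b, c, d} are pairwise adjacent, and any tree decomposition puts a clique entirely inside one bag — forcing width ≥ 2. Therefore the treewidth is 2.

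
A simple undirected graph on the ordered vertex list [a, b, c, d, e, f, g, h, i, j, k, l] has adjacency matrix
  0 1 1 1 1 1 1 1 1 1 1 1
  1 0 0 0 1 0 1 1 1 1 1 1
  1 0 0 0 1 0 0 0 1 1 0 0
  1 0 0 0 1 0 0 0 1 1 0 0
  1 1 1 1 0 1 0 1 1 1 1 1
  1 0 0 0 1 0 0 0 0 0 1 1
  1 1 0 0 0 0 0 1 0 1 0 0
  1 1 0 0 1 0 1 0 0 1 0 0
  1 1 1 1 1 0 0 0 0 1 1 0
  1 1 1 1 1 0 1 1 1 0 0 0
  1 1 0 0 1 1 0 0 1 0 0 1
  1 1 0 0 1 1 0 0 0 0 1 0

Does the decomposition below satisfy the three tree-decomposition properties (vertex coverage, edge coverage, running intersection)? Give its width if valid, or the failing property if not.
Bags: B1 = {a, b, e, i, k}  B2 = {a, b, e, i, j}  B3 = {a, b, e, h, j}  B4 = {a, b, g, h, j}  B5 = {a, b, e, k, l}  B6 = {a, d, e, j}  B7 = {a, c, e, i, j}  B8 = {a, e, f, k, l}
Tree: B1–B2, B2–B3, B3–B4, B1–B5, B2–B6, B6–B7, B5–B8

A tree decomposition must satisfy three properties: every vertex lies in some bag; for every edge, both endpoints lie together in some bag; and for every vertex, the bags containing it form a connected subtree. Here edge (i,d) lies in no bag, so the decomposition is invalid.

No — edge (i,d) lies in no bag.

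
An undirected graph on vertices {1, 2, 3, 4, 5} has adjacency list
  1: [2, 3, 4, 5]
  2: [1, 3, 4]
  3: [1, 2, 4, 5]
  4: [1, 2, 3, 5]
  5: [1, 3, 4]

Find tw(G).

3

A width-3 tree decomposition is:
Bags: B1 = {1, 3, 4, 5}  B2 = {1, 2, 3, 4}
Tree: B1–B2
Every bag has size at most 4, so the width is 4 − 1 = 3 and tw(G) ≤ 3. On the other hand G contains the 4-clique {1, 2, 3, 4}. A clique must lie in a single bag of any decomposition, so no decomposition can have width below 3. Combining the bounds, tw(G) = 3.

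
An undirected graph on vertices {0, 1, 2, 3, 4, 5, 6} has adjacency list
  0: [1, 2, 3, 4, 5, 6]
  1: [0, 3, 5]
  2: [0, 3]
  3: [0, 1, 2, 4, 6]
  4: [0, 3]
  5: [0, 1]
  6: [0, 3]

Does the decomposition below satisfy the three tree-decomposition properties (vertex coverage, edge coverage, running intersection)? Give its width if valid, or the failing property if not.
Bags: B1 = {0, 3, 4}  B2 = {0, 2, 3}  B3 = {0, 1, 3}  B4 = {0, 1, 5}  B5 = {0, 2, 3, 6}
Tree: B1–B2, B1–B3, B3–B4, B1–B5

A tree decomposition must satisfy three properties: every vertex lies in some bag; for every edge, both endpoints lie together in some bag; and for every vertex, the bags containing it form a connected subtree. Here bags containing vertex 2 are not connected in the tree, so the decomposition is invalid.

No — bags containing vertex 2 are not connected in the tree.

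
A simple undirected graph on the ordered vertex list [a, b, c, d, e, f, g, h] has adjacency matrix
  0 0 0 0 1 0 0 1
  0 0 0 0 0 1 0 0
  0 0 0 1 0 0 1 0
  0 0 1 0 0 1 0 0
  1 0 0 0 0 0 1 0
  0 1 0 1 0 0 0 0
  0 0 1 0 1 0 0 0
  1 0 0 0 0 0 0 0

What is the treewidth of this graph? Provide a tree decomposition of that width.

Treewidth 1.
Bags: B1 = {a, h}  B2 = {a, e}  B3 = {e, g}  B4 = {c, g}  B5 = {c, d}  B6 = {d, f}  B7 = {b, f}
Tree: B1–B2, B2–B3, B3–B4, B4–B5, B5–B6, B6–B7

Each bag holds 2 vertices, so the decomposition has width 1, which upper-bounds the treewidth. G has an edge, so its treewidth is at least 1. The upper and lower bounds meet at 1, so that is the treewidth.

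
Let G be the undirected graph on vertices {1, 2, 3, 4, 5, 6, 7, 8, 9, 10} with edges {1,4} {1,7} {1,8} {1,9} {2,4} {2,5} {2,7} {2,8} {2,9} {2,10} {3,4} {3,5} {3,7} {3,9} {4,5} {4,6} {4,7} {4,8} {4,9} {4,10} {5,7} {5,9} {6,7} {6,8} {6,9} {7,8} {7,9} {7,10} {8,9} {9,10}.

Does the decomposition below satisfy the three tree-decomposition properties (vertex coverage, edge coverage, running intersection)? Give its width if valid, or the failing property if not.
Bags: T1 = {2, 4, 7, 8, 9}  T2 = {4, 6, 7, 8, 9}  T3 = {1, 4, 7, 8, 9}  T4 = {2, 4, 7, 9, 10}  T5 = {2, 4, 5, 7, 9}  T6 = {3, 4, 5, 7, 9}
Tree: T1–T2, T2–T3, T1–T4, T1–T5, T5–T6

Every vertex of G appears in some bag (union = {1, 2, 3, 4, 5, 6, 7, 8, 9, 10}); every edge is covered by a bag; and for each vertex v the set of bags containing v is connected in the bag tree. The decomposition is therefore valid. The largest bag has 5 vertices, so the width is 4.

Yes; width 4.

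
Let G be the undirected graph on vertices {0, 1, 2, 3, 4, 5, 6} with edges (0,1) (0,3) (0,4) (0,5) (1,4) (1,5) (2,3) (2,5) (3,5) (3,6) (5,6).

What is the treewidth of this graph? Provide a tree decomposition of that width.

Treewidth 2.
Bags: B1 = {3, 5, 6}  B2 = {0, 3, 5}  B3 = {0, 1, 5}  B4 = {0, 1, 4}  B5 = {2, 3, 5}
Tree: B1–B2, B2–B3, B3–B4, B2–B5

The largest bag has 3 vertices, giving width 2; this decomposition certifies tw(G) ≤ 2. On the other hand G contains the 3-clique {0, 1, 4}. A clique must lie in a single bag of any decomposition, so no decomposition can have width below 2. Therefore the treewidth is 2.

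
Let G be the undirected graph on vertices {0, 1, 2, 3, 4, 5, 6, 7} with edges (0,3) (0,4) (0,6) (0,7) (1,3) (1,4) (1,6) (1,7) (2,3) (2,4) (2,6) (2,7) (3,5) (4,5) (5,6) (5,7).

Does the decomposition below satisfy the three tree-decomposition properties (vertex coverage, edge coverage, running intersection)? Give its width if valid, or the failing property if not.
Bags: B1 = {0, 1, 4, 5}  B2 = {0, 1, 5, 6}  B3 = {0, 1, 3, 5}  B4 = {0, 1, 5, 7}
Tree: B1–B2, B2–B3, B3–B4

A tree decomposition must satisfy three properties: every vertex lies in some bag; for every edge, both endpoints lie together in some bag; and for every vertex, the bags containing it form a connected subtree. Here vertex 2 appears in no bag, so the decomposition is invalid.

No — vertex 2 appears in no bag.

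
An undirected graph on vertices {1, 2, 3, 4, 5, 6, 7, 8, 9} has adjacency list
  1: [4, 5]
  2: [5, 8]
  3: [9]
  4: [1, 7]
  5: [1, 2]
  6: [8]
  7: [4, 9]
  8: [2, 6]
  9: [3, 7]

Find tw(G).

A width-1 tree decomposition is:
Bags: B1 = {3, 9}  B2 = {7, 9}  B3 = {4, 7}  B4 = {1, 4}  B5 = {1, 5}  B6 = {2, 5}  B7 = {2, 8}  B8 = {6, 8}
Tree: B1–B2, B2–B3, B3–B4, B4–B5, B5–B6, B6–B7, B7–B8
Every bag has size at most 2, so the width is 2 − 1 = 1 and tw(G) ≤ 1. G has an edge, so its treewidth is at least 1. The upper and lower bounds meet at 1, so that is the treewidth.

1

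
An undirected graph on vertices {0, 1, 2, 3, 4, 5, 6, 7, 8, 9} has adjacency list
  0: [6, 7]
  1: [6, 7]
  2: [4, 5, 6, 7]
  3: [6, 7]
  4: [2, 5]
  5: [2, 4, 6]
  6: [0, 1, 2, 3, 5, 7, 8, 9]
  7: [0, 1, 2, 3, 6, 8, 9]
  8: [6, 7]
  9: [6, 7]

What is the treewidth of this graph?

A width-2 tree decomposition is:
Bags: B1 = {2, 4, 5}  B2 = {2, 5, 6}  B3 = {2, 6, 7}  B4 = {0, 6, 7}  B5 = {6, 7, 9}  B6 = {1, 6, 7}  B7 = {3, 6, 7}  B8 = {6, 7, 8}
Tree: B1–B2, B2–B3, B3–B4, B3–B5, B3–B6, B3–B7, B4–B8
The largest bag has 3 vertices, giving width 2; this decomposition certifies tw(G) ≤ 2. On the other hand G contains the 3-clique {2, 4, 5}. A clique must lie in a single bag of any decomposition, so no decomposition can have width below 2. Therefore the treewidth is 2.

2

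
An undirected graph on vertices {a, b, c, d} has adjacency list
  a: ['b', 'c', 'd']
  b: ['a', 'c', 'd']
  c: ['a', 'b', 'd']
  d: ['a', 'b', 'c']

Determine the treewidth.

A width-3 tree decomposition is:
Bags: B1 = {a, b, c, d}
Tree: (single bag)
With just one bag of size 4, the width is 4 − 1 = 3, so tw(G) ≤ 3. For the lower bound, the 4 vertices {a, b, c, d} are pairwise adjacent, and any tree decomposition puts a clique entirely inside one bag — forcing width ≥ 3. Therefore the treewidth is 3.

3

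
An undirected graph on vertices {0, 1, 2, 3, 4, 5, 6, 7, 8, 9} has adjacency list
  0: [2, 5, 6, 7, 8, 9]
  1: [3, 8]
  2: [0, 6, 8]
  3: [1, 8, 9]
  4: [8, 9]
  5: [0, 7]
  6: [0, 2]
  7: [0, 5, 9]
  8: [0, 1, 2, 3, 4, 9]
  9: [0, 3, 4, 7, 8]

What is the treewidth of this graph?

A width-2 tree decomposition is:
Bags: B1 = {0, 7, 9}  B2 = {0, 8, 9}  B3 = {3, 8, 9}  B4 = {0, 2, 8}  B5 = {4, 8, 9}  B6 = {0, 5, 7}  B7 = {0, 2, 6}  B8 = {1, 3, 8}
Tree: B1–B2, B2–B3, B2–B4, B3–B5, B1–B6, B4–B7, B3–B8
The largest bag has 3 vertices, giving width 2; this decomposition certifies tw(G) ≤ 2. For the lower bound, the 3 vertices {0, 8, 9} are pairwise adjacent, and any tree decomposition puts a clique entirely inside one bag — forcing width ≥ 2. Hence tw(G) = 2 exactly.

2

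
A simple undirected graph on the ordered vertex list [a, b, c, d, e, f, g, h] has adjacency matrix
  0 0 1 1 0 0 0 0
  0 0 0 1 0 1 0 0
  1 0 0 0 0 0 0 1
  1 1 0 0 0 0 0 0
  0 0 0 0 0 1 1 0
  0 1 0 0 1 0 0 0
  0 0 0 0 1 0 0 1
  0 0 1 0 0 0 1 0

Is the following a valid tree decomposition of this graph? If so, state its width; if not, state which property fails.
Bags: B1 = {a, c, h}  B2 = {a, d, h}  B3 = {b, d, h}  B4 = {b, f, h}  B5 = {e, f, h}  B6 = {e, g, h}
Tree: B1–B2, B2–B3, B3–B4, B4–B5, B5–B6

Vertex coverage: the bags together contain {a, b, c, d, e, f, g, h}, the full vertex set. Edge coverage: each edge of G has both endpoints in at least one bag. Running intersection: for every vertex, the bags containing it form a connected subtree. All three properties hold, so this is a valid tree decomposition of width max|bag| − 1 = 2, and hence tw(G) ≤ 2.

Yes; width 2.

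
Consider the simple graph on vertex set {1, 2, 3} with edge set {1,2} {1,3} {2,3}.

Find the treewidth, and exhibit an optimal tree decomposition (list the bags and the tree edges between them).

With just one bag of size 3, the width is 3 − 1 = 2, so tw(G) ≤ 2. Conversely, {1, 2, 3} is a clique of size 3, and the vertices of any clique must share a bag in every tree decomposition; so some bag has ≥ 3 vertices and tw(G) ≥ 2. Hence tw(G) = 2 exactly.

Treewidth 2.
One optimal decomposition is:
Bags: B1 = {1, 2, 3}
Tree: (single bag)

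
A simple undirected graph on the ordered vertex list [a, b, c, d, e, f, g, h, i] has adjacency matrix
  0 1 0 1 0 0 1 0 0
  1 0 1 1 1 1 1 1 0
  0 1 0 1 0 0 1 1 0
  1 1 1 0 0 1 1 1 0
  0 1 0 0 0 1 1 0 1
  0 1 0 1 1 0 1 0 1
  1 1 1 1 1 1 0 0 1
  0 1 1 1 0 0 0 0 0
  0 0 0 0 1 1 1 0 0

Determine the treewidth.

A width-3 tree decomposition is:
Bags: B1 = {b, c, d, g}  B2 = {a, b, d, g}  B3 = {b, c, d, h}  B4 = {b, d, f, g}  B5 = {b, e, f, g}  B6 = {e, f, g, i}
Tree: B1–B2, B1–B3, B1–B4, B4–B5, B5–B6
Every bag has size at most 4, so the width is 4 − 1 = 3 and tw(G) ≤ 3. On the other hand G contains the 4-clique {b, d, f, g}. A clique must lie in a single bag of any decomposition, so no decomposition can have width below 3. Combining the bounds, tw(G) = 3.

3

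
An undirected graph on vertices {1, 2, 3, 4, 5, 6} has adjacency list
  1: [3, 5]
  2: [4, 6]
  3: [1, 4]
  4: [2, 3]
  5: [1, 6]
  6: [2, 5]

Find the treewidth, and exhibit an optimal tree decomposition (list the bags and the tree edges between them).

Treewidth 2.
One such decomposition:
Bags: B1 = {1, 3, 5}  B2 = {3, 5, 6}  B3 = {2, 3, 6}  B4 = {2, 3, 4}
Tree: B1–B2, B2–B3, B3–B4

Every bag has size at most 3, so the width is 3 − 1 = 2 and tw(G) ≤ 2. For the lower bound, G contains the cycle 3–1–5–6–2–4–3, so G is not a forest; only forests have treewidth ≤ 1, hence tw(G) ≥ 2. The upper and lower bounds meet at 2, so that is the treewidth.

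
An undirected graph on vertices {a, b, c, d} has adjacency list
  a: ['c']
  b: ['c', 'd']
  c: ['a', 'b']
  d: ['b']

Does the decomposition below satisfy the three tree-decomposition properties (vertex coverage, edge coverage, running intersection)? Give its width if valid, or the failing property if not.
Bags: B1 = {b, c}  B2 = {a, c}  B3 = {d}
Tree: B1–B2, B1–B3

No — edge (b,d) lies in no bag.

A tree decomposition must satisfy three properties: every vertex lies in some bag; for every edge, both endpoints lie together in some bag; and for every vertex, the bags containing it form a connected subtree. Here edge (b,d) lies in no bag, so the decomposition is invalid.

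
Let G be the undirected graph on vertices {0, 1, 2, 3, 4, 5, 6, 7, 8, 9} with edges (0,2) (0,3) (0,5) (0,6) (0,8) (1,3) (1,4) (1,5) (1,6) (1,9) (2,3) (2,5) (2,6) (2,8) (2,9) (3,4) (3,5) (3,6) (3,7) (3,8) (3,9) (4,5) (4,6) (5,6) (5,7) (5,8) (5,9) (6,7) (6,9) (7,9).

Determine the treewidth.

A width-4 tree decomposition is:
Bags: B1 = {1, 3, 5, 6, 9}  B2 = {3, 5, 6, 7, 9}  B3 = {1, 3, 4, 5, 6}  B4 = {2, 3, 5, 6, 9}  B5 = {0, 2, 3, 5, 6}  B6 = {0, 2, 3, 5, 8}
Tree: B1–B2, B1–B3, B1–B4, B4–B5, B5–B6
Each bag holds 5 vertices, so the decomposition has width 4, which upper-bounds the treewidth. On the other hand G contains the 5-clique {0, 2, 3, 5, 8}. A clique must lie in a single bag of any decomposition, so no decomposition can have width below 4. The upper and lower bounds meet at 4, so that is the treewidth.

4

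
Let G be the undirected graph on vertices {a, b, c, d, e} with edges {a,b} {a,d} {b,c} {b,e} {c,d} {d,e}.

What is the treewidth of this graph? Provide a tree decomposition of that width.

Treewidth 2.
One such decomposition:
Bags: B1 = {b, c, d}  B2 = {a, b, d}  B3 = {b, d, e}
Tree: B1–B2, B2–B3

Every bag has size at most 3, so the width is 3 − 1 = 2 and tw(G) ≤ 2. For the lower bound, G contains the cycle d–c–b–a–d, so G is not a forest; only forests have treewidth ≤ 1, hence tw(G) ≥ 2. The upper and lower bounds meet at 2, so that is the treewidth.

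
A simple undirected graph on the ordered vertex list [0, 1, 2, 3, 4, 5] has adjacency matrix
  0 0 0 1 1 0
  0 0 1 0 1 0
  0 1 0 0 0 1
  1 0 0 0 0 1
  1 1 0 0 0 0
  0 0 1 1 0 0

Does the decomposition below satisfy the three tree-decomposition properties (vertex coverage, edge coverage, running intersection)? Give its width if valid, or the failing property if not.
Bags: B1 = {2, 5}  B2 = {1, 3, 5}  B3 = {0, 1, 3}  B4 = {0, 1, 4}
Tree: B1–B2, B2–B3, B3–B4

No — edge (1,2) lies in no bag.

A tree decomposition must satisfy three properties: every vertex lies in some bag; for every edge, both endpoints lie together in some bag; and for every vertex, the bags containing it form a connected subtree. Here edge (1,2) lies in no bag, so the decomposition is invalid.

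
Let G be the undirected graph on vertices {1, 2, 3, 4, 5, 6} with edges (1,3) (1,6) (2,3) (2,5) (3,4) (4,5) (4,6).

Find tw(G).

2

A width-2 tree decomposition is:
Bags: B1 = {2, 4, 5}  B2 = {2, 3, 4}  B3 = {3, 4, 6}  B4 = {1, 3, 6}
Tree: B1–B2, B2–B3, B3–B4
Every bag has size at most 3, so the width is 3 − 1 = 2 and tw(G) ≤ 2. The edges 5–2–3–4–5 form a cycle, so G is not a tree and its treewidth is at least 2. Combining the bounds, tw(G) = 2.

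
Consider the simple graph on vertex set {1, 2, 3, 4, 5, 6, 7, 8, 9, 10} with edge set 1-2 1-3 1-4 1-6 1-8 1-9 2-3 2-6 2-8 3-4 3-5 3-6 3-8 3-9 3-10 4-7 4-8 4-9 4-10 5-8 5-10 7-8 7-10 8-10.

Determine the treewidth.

3

A width-3 tree decomposition is:
Bags: B1 = {1, 3, 4, 8}  B2 = {1, 2, 3, 8}  B3 = {1, 3, 4, 9}  B4 = {3, 4, 8, 10}  B5 = {1, 2, 3, 6}  B6 = {4, 7, 8, 10}  B7 = {3, 5, 8, 10}
Tree: B1–B2, B1–B3, B1–B4, B2–B5, B4–B6, B4–B7
Each bag holds 4 vertices, so the decomposition has width 3, which upper-bounds the treewidth. On the other hand G contains the 4-clique {1, 3, 4, 9}. A clique must lie in a single bag of any decomposition, so no decomposition can have width below 3. Therefore the treewidth is 3.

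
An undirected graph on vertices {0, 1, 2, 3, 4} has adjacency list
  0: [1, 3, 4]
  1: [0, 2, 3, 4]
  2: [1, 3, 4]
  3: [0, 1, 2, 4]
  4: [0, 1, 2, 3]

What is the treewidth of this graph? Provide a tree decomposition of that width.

Treewidth 3.
Bags: B1 = {1, 2, 3, 4}  B2 = {0, 1, 3, 4}
Tree: B1–B2

Every bag has size at most 4, so the width is 4 − 1 = 3 and tw(G) ≤ 3. For the lower bound, the 4 vertices {0, 1, 3, 4} are pairwise adjacent, and any tree decomposition puts a clique entirely inside one bag — forcing width ≥ 3. Hence tw(G) = 3 exactly.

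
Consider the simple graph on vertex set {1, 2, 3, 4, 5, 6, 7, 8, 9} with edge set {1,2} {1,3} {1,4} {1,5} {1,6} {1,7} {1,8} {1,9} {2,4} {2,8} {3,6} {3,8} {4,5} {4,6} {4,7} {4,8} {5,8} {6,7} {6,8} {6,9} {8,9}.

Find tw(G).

A width-3 tree decomposition is:
Bags: B1 = {1, 2, 4, 8}  B2 = {1, 4, 6, 8}  B3 = {1, 4, 5, 8}  B4 = {1, 3, 6, 8}  B5 = {1, 6, 8, 9}  B6 = {1, 4, 6, 7}
Tree: B1–B2, B2–B3, B2–B4, B2–B5, B2–B6
Every bag has size at most 4, so the width is 4 − 1 = 3 and tw(G) ≤ 3. For the lower bound, the 4 vertices {1, 6, 8, 9} are pairwise adjacent, and any tree decomposition puts a clique entirely inside one bag — forcing width ≥ 3. Therefore the treewidth is 3.

3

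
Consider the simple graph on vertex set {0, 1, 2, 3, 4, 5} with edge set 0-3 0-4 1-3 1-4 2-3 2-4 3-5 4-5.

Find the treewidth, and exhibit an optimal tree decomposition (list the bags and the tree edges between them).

Treewidth 2.
Bags: B1 = {1, 3, 4}  B2 = {0, 3, 4}  B3 = {2, 3, 4}  B4 = {3, 4, 5}
Tree: B1–B2, B2–B3, B3–B4

Every bag has size at most 3, so the width is 3 − 1 = 2 and tw(G) ≤ 2. For the lower bound, G contains the cycle 1–4–0–3–1, so G is not a forest; only forests have treewidth ≤ 1, hence tw(G) ≥ 2. Hence tw(G) = 2 exactly.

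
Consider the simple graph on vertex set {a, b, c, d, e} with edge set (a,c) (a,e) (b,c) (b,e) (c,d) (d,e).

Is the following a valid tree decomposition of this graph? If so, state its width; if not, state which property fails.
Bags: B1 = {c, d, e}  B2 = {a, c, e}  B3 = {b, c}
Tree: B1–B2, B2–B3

No — edge (e,b) lies in no bag.

A tree decomposition must satisfy three properties: every vertex lies in some bag; for every edge, both endpoints lie together in some bag; and for every vertex, the bags containing it form a connected subtree. Here edge (e,b) lies in no bag, so the decomposition is invalid.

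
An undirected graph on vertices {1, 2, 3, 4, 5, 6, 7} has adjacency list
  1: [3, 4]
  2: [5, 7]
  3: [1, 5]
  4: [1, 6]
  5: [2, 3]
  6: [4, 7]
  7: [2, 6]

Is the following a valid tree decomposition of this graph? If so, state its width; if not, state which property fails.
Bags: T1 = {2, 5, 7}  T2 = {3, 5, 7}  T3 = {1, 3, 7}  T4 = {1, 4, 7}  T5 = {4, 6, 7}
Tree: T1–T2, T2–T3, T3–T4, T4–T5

Vertex coverage: the bags together contain {1, 2, 3, 4, 5, 6, 7}, the full vertex set. Edge coverage: each edge of G has both endpoints in at least one bag. Running intersection: for every vertex, the bags containing it form a connected subtree. All three properties hold, so this is a valid tree decomposition of width max|bag| − 1 = 2, and hence tw(G) ≤ 2.

Yes; width 2.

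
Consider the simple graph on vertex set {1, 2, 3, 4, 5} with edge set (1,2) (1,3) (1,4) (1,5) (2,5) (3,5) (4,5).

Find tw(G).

A width-2 tree decomposition is:
Bags: B1 = {1, 2, 5}  B2 = {1, 3, 5}  B3 = {1, 4, 5}
Tree: B1–B2, B1–B3
Every bag has size at most 3, so the width is 3 − 1 = 2 and tw(G) ≤ 2. For the lower bound, the 3 vertices {1, 2, 5} are pairwise adjacent, and any tree decomposition puts a clique entirely inside one bag — forcing width ≥ 2. The upper and lower bounds meet at 2, so that is the treewidth.

2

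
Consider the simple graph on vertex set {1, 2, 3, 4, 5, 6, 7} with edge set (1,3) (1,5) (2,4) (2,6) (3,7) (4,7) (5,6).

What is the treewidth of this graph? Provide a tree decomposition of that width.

The largest bag has 3 vertices, giving width 2; this decomposition certifies tw(G) ≤ 2. Since 4–7–3–1–5–6–2–4 is a cycle in G, G is not acyclic. Forests are exactly the graphs of treewidth ≤ 1, so tw(G) ≥ 2. Hence tw(G) = 2 exactly.

Treewidth 2.
One such decomposition:
Bags: B1 = {3, 4, 7}  B2 = {1, 3, 4}  B3 = {1, 4, 5}  B4 = {4, 5, 6}  B5 = {2, 4, 6}
Tree: B1–B2, B2–B3, B3–B4, B4–B5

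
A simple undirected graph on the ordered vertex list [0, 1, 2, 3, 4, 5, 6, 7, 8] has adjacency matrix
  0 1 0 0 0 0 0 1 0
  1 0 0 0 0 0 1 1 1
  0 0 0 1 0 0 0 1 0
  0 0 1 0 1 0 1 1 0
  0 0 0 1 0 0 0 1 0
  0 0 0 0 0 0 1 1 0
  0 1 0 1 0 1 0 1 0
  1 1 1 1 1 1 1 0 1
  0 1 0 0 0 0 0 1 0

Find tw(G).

A width-2 tree decomposition is:
Bags: B1 = {3, 6, 7}  B2 = {1, 6, 7}  B3 = {0, 1, 7}  B4 = {5, 6, 7}  B5 = {1, 7, 8}  B6 = {3, 4, 7}  B7 = {2, 3, 7}
Tree: B1–B2, B2–B3, B1–B4, B2–B5, B1–B6, B1–B7
Every bag has size at most 3, so the width is 3 − 1 = 2 and tw(G) ≤ 2. On the other hand G contains the 3-clique {0, 1, 7}. A clique must lie in a single bag of any decomposition, so no decomposition can have width below 2. Therefore the treewidth is 2.

2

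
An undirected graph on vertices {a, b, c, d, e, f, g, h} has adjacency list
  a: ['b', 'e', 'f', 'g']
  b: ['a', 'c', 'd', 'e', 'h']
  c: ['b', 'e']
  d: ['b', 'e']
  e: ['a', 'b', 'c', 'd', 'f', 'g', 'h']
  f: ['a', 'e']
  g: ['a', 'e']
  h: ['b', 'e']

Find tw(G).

A width-2 tree decomposition is:
Bags: B1 = {b, e, h}  B2 = {a, b, e}  B3 = {b, c, e}  B4 = {a, e, g}  B5 = {a, e, f}  B6 = {b, d, e}
Tree: B1–B2, B1–B3, B2–B4, B2–B5, B1–B6
Every bag has size at most 3, so the width is 3 − 1 = 2 and tw(G) ≤ 2. Conversely, {a, e, g} is a clique of size 3, and the vertices of any clique must share a bag in every tree decomposition; so some bag has ≥ 3 vertices and tw(G) ≥ 2. Hence tw(G) = 2 exactly.

2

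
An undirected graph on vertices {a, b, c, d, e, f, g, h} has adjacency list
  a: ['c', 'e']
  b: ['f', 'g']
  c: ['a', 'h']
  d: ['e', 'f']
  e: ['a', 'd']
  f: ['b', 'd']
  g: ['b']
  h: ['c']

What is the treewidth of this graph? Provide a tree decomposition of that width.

Treewidth 1.
Bags: B1 = {b, g}  B2 = {b, f}  B3 = {d, f}  B4 = {d, e}  B5 = {a, e}  B6 = {a, c}  B7 = {c, h}
Tree: B1–B2, B2–B3, B3–B4, B4–B5, B5–B6, B6–B7

Every bag has size at most 2, so the width is 2 − 1 = 1 and tw(G) ≤ 1. Since G has at least one edge (e.g. g–b), it is not an edgeless graph, so tw(G) ≥ 1. The upper and lower bounds meet at 1, so that is the treewidth.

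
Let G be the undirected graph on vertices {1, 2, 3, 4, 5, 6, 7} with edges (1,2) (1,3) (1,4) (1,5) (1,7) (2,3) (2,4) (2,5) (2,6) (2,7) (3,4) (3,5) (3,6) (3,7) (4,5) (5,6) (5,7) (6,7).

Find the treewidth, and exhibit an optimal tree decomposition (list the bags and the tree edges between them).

Treewidth 4.
One such decomposition:
Bags: B1 = {1, 2, 3, 5, 7}  B2 = {1, 2, 3, 4, 5}  B3 = {2, 3, 5, 6, 7}
Tree: B1–B2, B1–B3

Every bag has size at most 5, so the width is 5 − 1 = 4 and tw(G) ≤ 4. For the lower bound, the 5 vertices {1, 2, 3, 4, 5} are pairwise adjacent, and any tree decomposition puts a clique entirely inside one bag — forcing width ≥ 4. The upper and lower bounds meet at 4, so that is the treewidth.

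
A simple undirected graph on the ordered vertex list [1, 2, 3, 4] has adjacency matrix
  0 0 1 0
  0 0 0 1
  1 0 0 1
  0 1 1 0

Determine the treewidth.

A width-1 tree decomposition is:
Bags: B1 = {1, 3}  B2 = {3, 4}  B3 = {2, 4}
Tree: B1–B2, B2–B3
The largest bag has 2 vertices, giving width 1; this decomposition certifies tw(G) ≤ 1. Any graph with an edge has treewidth ≥ 1, and G has the edge 3–1. Hence tw(G) = 1 exactly.

1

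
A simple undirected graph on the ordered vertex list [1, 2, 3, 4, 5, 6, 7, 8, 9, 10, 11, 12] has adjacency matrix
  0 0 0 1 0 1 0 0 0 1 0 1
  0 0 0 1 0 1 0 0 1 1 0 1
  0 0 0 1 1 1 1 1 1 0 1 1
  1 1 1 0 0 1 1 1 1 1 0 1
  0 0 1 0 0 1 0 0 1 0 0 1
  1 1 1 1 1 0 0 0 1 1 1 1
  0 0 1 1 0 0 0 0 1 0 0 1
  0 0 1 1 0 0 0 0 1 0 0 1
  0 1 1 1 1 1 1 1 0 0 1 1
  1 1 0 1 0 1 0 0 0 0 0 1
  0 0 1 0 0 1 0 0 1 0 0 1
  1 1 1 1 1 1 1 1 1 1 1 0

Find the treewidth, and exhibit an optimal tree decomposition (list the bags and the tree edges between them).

Treewidth 4.
One such decomposition:
Bags: B1 = {2, 4, 6, 9, 12}  B2 = {3, 4, 6, 9, 12}  B3 = {2, 4, 6, 10, 12}  B4 = {3, 5, 6, 9, 12}  B5 = {3, 6, 9, 11, 12}  B6 = {3, 4, 7, 9, 12}  B7 = {1, 4, 6, 10, 12}  B8 = {3, 4, 8, 9, 12}
Tree: B1–B2, B1–B3, B2–B4, B4–B5, B2–B6, B3–B7, B2–B8

The largest bag has 5 vertices, giving width 4; this decomposition certifies tw(G) ≤ 4. Conversely, {3, 6, 9, 11, 12} is a clique of size 5, and the vertices of any clique must share a bag in every tree decomposition; so some bag has ≥ 5 vertices and tw(G) ≥ 4. The upper and lower bounds meet at 4, so that is the treewidth.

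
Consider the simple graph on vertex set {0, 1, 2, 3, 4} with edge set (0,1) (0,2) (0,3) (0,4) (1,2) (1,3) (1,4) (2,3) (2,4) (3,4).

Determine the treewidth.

4

A width-4 tree decomposition is:
Bags: B1 = {0, 1, 2, 3, 4}
Tree: (single bag)
A single bag containing all 5 vertices is trivially a valid decomposition of width 4. For the lower bound, the 5 vertices {0, 1, 2, 3, 4} are pairwise adjacent, and any tree decomposition puts a clique entirely inside one bag — forcing width ≥ 4. Therefore the treewidth is 4.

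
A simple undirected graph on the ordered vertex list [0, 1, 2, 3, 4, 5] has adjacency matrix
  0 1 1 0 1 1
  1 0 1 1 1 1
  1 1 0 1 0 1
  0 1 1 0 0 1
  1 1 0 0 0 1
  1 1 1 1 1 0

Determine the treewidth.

3

A width-3 tree decomposition is:
Bags: B1 = {0, 1, 2, 5}  B2 = {1, 2, 3, 5}  B3 = {0, 1, 4, 5}
Tree: B1–B2, B1–B3
Each bag holds 4 vertices, so the decomposition has width 3, which upper-bounds the treewidth. For the lower bound, the 4 vertices {0, 1, 2, 5} are pairwise adjacent, and any tree decomposition puts a clique entirely inside one bag — forcing width ≥ 3. The upper and lower bounds meet at 3, so that is the treewidth.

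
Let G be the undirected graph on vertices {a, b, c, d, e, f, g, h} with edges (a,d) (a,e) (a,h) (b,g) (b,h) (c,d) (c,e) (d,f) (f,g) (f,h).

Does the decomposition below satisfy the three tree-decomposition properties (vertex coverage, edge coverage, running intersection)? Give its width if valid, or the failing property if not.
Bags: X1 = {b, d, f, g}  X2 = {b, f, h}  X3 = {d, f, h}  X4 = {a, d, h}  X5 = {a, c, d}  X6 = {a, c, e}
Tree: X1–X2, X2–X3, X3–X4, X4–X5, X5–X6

No — bags containing vertex d are not connected in the tree.

A tree decomposition must satisfy three properties: every vertex lies in some bag; for every edge, both endpoints lie together in some bag; and for every vertex, the bags containing it form a connected subtree. Here bags containing vertex d are not connected in the tree, so the decomposition is invalid.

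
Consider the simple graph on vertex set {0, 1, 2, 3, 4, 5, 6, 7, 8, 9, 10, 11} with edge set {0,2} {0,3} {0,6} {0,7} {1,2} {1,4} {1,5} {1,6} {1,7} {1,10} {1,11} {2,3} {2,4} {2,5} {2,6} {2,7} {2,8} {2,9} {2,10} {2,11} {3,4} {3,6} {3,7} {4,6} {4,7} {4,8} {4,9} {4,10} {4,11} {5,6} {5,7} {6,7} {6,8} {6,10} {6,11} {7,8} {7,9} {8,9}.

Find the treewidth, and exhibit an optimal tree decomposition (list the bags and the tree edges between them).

Each bag holds 5 vertices, so the decomposition has width 4, which upper-bounds the treewidth. Conversely, {2, 4, 7, 8, 9} is a clique of size 5, and the vertices of any clique must share a bag in every tree decomposition; so some bag has ≥ 5 vertices and tw(G) ≥ 4. Hence tw(G) = 4 exactly.

Treewidth 4.
Bags: B1 = {1, 2, 4, 6, 7}  B2 = {1, 2, 5, 6, 7}  B3 = {1, 2, 4, 6, 11}  B4 = {2, 4, 6, 7, 8}  B5 = {2, 4, 7, 8, 9}  B6 = {1, 2, 4, 6, 10}  B7 = {2, 3, 4, 6, 7}  B8 = {0, 2, 3, 6, 7}
Tree: B1–B2, B1–B3, B1–B4, B4–B5, B3–B6, B4–B7, B7–B8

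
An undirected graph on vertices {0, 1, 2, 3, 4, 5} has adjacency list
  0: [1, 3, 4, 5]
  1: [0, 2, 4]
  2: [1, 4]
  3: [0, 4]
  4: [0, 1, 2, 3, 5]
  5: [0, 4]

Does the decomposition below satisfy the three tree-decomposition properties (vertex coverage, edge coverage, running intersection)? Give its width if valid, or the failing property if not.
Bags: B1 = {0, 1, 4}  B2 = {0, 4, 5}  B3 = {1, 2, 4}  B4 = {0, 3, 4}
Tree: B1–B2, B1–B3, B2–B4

Every vertex of G appears in some bag (union = {0, 1, 2, 3, 4, 5}); every edge is covered by a bag; and for each vertex v the set of bags containing v is connected in the bag tree. The decomposition is therefore valid. The largest bag has 3 vertices, so the width is 2.

Yes; width 2.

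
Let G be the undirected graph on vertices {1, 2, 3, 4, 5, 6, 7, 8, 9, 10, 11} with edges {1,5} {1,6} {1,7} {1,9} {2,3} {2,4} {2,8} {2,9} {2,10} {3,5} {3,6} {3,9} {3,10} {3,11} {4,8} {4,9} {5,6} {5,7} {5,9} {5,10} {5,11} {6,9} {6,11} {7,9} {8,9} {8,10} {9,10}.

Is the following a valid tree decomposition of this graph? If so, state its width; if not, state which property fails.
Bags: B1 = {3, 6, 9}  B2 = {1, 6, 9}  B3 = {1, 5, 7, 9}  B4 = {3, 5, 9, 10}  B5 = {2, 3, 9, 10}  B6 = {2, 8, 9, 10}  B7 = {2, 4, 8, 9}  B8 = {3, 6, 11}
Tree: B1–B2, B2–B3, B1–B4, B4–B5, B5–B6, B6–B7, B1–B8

A tree decomposition must satisfy three properties: every vertex lies in some bag; for every edge, both endpoints lie together in some bag; and for every vertex, the bags containing it form a connected subtree. Here edge (5,6) lies in no bag, so the decomposition is invalid.

No — edge (5,6) lies in no bag.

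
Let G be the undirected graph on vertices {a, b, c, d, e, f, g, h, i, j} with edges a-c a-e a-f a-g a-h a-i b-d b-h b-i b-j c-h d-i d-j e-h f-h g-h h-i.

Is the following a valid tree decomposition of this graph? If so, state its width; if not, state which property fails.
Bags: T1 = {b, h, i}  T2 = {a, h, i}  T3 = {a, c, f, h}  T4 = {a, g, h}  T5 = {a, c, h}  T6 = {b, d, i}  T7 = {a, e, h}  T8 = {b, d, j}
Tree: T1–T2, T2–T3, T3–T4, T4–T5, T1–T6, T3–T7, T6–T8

A tree decomposition must satisfy three properties: every vertex lies in some bag; for every edge, both endpoints lie together in some bag; and for every vertex, the bags containing it form a connected subtree. Here bags containing vertex c are not connected in the tree, so the decomposition is invalid.

No — bags containing vertex c are not connected in the tree.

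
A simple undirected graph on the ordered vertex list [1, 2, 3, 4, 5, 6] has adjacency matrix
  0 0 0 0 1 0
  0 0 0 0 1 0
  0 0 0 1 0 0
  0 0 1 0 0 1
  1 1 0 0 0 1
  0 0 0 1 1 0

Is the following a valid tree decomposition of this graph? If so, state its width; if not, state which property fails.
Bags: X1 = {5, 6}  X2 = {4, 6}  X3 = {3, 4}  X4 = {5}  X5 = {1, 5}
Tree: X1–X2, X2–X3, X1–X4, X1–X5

A tree decomposition must satisfy three properties: every vertex lies in some bag; for every edge, both endpoints lie together in some bag; and for every vertex, the bags containing it form a connected subtree. Here vertex 2 appears in no bag, so the decomposition is invalid.

No — vertex 2 appears in no bag.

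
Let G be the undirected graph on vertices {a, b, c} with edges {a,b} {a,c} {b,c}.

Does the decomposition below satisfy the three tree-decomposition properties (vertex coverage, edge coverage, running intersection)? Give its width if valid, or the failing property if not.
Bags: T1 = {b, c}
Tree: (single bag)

A tree decomposition must satisfy three properties: every vertex lies in some bag; for every edge, both endpoints lie together in some bag; and for every vertex, the bags containing it form a connected subtree. Here vertex a appears in no bag, so the decomposition is invalid.

No — vertex a appears in no bag.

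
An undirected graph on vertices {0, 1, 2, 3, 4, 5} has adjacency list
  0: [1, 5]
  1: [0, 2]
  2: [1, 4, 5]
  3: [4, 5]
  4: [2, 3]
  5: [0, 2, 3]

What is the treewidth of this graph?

2

A width-2 tree decomposition is:
Bags: B1 = {3, 4, 5}  B2 = {2, 4, 5}  B3 = {0, 2, 5}  B4 = {0, 1, 2}
Tree: B1–B2, B2–B3, B3–B4
Every bag has size at most 3, so the width is 3 − 1 = 2 and tw(G) ≤ 2. Since 3–4–2–5–3 is a cycle in G, G is not acyclic. Forests are exactly the graphs of treewidth ≤ 1, so tw(G) ≥ 2. Therefore the treewidth is 2.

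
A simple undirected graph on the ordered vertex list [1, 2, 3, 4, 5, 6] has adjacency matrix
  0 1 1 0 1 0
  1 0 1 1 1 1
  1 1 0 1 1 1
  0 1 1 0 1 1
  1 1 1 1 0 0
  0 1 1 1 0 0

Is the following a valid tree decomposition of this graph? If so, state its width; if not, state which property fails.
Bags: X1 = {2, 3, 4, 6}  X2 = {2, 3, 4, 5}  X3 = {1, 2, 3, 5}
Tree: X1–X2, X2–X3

Checking the three conditions: (i) the bags cover all of {1, 2, 3, 4, 5, 6}; (ii) for each edge, some bag contains both endpoints; (iii) the bags containing any fixed vertex form a subtree. All hold, so the decomposition is valid with width 4 − 1 = 3.

Yes; width 3.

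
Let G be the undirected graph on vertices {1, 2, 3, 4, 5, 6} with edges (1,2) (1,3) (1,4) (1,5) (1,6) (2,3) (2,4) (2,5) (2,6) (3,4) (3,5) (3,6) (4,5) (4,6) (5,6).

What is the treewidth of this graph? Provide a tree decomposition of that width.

Treewidth 5.
One such decomposition:
Bags: B1 = {1, 2, 3, 4, 5, 6}
Tree: (single bag)

With just one bag of size 6, the width is 6 − 1 = 5, so tw(G) ≤ 5. On the other hand G contains the 6-clique {1, 2, 3, 4, 5, 6}. A clique must lie in a single bag of any decomposition, so no decomposition can have width below 5. Combining the bounds, tw(G) = 5.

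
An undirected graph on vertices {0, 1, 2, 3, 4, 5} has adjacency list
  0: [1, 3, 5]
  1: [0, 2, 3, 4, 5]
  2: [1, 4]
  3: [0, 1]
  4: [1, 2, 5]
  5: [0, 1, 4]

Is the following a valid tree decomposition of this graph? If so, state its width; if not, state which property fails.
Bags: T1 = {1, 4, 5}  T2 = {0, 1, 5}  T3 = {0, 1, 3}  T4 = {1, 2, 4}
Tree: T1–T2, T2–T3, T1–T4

Vertex coverage: the bags together contain {0, 1, 2, 3, 4, 5}, the full vertex set. Edge coverage: each edge of G has both endpoints in at least one bag. Running intersection: for every vertex, the bags containing it form a connected subtree. All three properties hold, so this is a valid tree decomposition of width max|bag| − 1 = 2, and hence tw(G) ≤ 2.

Yes; width 2.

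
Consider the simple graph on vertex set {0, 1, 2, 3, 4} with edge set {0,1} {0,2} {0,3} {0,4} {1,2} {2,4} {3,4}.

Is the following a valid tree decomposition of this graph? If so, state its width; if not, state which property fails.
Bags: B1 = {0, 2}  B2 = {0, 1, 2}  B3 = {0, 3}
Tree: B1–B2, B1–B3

A tree decomposition must satisfy three properties: every vertex lies in some bag; for every edge, both endpoints lie together in some bag; and for every vertex, the bags containing it form a connected subtree. Here vertex 4 appears in no bag, so the decomposition is invalid.

No — vertex 4 appears in no bag.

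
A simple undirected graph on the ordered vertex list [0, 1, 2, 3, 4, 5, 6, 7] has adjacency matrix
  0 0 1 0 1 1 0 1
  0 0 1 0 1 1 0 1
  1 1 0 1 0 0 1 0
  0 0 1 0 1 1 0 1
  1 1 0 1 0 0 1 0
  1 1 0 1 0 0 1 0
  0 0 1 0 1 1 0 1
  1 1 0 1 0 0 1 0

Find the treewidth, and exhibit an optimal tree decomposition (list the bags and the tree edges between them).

Treewidth 4.
One optimal decomposition is:
Bags: B1 = {0, 1, 3, 5, 6}  B2 = {0, 1, 2, 3, 6}  B3 = {0, 1, 3, 4, 6}  B4 = {0, 1, 3, 6, 7}
Tree: B1–B2, B2–B3, B3–B4

Each bag holds 5 vertices, so the decomposition has width 4, which upper-bounds the treewidth. For the lower bound: the 5 vertex sets {3,5}, {1,2}, {0,4}, {6}, {7} are disjoint, each induces a connected subgraph, and every pair is joined by at least one edge of G. Contracting each set to a single vertex therefore yields K_{5} as a minor, and since treewidth is minor-monotone, tw(G) ≥ tw(K_{5}) = 4. Hence tw(G) = 4 exactly.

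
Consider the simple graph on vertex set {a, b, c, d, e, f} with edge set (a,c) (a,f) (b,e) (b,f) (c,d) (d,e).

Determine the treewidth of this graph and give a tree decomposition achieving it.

The largest bag has 3 vertices, giving width 2; this decomposition certifies tw(G) ≤ 2. Since d–e–b–f–a–c–d is a cycle in G, G is not acyclic. Forests are exactly the graphs of treewidth ≤ 1, so tw(G) ≥ 2. Therefore the treewidth is 2.

Treewidth 2.
Bags: B1 = {b, d, e}  B2 = {b, d, f}  B3 = {a, d, f}  B4 = {a, c, d}
Tree: B1–B2, B2–B3, B3–B4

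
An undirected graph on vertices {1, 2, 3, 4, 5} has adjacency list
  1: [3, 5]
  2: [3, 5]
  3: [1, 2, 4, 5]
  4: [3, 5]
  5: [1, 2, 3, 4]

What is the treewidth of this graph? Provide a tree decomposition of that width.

Every bag has size at most 3, so the width is 3 − 1 = 2 and tw(G) ≤ 2. On the other hand G contains the 3-clique {1, 3, 5}. A clique must lie in a single bag of any decomposition, so no decomposition can have width below 2. Combining the bounds, tw(G) = 2.

Treewidth 2.
One such decomposition:
Bags: B1 = {2, 3, 5}  B2 = {3, 4, 5}  B3 = {1, 3, 5}
Tree: B1–B2, B1–B3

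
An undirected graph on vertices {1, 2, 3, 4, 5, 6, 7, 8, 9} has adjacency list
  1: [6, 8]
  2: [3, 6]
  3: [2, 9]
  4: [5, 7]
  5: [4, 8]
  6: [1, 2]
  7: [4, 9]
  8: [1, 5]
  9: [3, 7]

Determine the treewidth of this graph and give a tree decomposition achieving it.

Treewidth 2.
One optimal decomposition is:
Bags: B1 = {2, 3, 6}  B2 = {3, 6, 9}  B3 = {6, 7, 9}  B4 = {4, 6, 7}  B5 = {4, 5, 6}  B6 = {5, 6, 8}  B7 = {1, 6, 8}
Tree: B1–B2, B2–B3, B3–B4, B4–B5, B5–B6, B6–B7

Each bag holds 3 vertices, so the decomposition has width 2, which upper-bounds the treewidth. The edges 6–2–3–9–7–4–5–8–1–6 form a cycle, so G is not a tree and its treewidth is at least 2. Therefore the treewidth is 2.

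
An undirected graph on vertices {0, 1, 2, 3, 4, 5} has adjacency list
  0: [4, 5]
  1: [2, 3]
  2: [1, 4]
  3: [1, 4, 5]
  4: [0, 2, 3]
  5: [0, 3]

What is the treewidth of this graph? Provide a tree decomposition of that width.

Treewidth 2.
One optimal decomposition is:
Bags: B1 = {0, 4, 5}  B2 = {3, 4, 5}  B3 = {2, 3, 4}  B4 = {1, 2, 3}
Tree: B1–B2, B2–B3, B3–B4

Each bag holds 3 vertices, so the decomposition has width 2, which upper-bounds the treewidth. Since 0–5–3–4–0 is a cycle in G, G is not acyclic. Forests are exactly the graphs of treewidth ≤ 1, so tw(G) ≥ 2. The upper and lower bounds meet at 2, so that is the treewidth.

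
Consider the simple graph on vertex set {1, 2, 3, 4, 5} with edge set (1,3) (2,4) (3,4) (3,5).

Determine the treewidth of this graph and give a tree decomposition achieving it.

The largest bag has 2 vertices, giving width 1; this decomposition certifies tw(G) ≤ 1. Any graph with an edge has treewidth ≥ 1, and G has the edge 1–3. The upper and lower bounds meet at 1, so that is the treewidth.

Treewidth 1.
One such decomposition:
Bags: B1 = {1, 3}  B2 = {3, 5}  B3 = {3, 4}  B4 = {2, 4}
Tree: B1–B2, B1–B3, B3–B4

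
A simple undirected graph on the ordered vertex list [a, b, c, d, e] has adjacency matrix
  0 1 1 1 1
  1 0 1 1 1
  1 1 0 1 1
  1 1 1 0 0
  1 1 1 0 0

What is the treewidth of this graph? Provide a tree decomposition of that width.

Every bag has size at most 4, so the width is 4 − 1 = 3 and tw(G) ≤ 3. On the other hand G contains the 4-clique {a, b, c, d}. A clique must lie in a single bag of any decomposition, so no decomposition can have width below 3. The upper and lower bounds meet at 3, so that is the treewidth.

Treewidth 3.
Bags: B1 = {a, b, c, e}  B2 = {a, b, c, d}
Tree: B1–B2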